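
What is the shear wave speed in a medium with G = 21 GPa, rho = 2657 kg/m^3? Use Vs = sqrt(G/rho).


Convert G to Pa: G = 21e9 Pa
Compute G/rho = 21e9 / 2657 = 7903650.7339
Vs = sqrt(7903650.7339) = 2811.34 m/s

2811.34


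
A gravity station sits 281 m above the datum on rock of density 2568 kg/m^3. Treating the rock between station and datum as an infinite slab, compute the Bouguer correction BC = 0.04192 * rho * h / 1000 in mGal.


BC = 0.04192 * rho * h / 1000
= 0.04192 * 2568 * 281 / 1000
= 30.2498 mGal

30.2498


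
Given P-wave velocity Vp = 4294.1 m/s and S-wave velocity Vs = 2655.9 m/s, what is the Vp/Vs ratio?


Vp/Vs = 4294.1 / 2655.9
= 1.6168

1.6168


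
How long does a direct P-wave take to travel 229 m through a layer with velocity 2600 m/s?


t = x / V
= 229 / 2600
= 0.0881 s

0.0881


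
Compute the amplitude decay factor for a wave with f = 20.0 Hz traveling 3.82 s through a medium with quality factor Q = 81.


pi*f*t/Q = pi*20.0*3.82/81 = 2.963181
A/A0 = exp(-2.963181) = 0.051654

0.051654


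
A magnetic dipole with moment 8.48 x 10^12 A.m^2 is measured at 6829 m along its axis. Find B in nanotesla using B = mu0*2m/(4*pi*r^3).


m = 8.48 x 10^12 = 8480000000000 A.m^2
2m = 16960000000000 A.m^2
r^3 = 6829^3 = 318472060789
B = (4pi*10^-7) * 16960000000000 / (4*pi * 318472060789) * 1e9
= 21312564.561953 / 4002037946193.3 * 1e9
= 5325.4279 nT

5325.4279


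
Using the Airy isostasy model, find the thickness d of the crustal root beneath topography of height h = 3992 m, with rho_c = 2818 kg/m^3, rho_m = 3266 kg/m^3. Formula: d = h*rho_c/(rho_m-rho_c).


rho_m - rho_c = 3266 - 2818 = 448
d = 3992 * 2818 / 448
= 11249456 / 448
= 25110.39 m

25110.39


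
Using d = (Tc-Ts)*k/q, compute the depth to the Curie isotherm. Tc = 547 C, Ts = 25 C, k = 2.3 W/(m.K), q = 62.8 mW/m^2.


T_Curie - T_surf = 547 - 25 = 522 C
Convert q to W/m^2: 62.8 mW/m^2 = 0.0628 W/m^2
d = 522 * 2.3 / 0.0628 = 19117.83 m

19117.83


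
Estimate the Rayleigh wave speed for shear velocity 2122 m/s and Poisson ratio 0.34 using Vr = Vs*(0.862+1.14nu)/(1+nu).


Numerator factor = 0.862 + 1.14*0.34 = 1.2496
Denominator = 1 + 0.34 = 1.34
Vr = 2122 * 1.2496 / 1.34 = 1978.84 m/s

1978.84


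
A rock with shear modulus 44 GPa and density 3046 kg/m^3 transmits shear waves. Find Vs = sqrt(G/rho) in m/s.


Convert G to Pa: G = 44e9 Pa
Compute G/rho = 44e9 / 3046 = 14445173.9987
Vs = sqrt(14445173.9987) = 3800.68 m/s

3800.68


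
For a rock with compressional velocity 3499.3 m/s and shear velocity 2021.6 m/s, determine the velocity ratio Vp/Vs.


Vp/Vs = 3499.3 / 2021.6
= 1.731

1.731


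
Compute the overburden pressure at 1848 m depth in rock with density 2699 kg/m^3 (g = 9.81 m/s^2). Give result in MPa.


P = rho * g * z / 1e6
= 2699 * 9.81 * 1848 / 1e6
= 48929847.12 / 1e6
= 48.9298 MPa

48.9298


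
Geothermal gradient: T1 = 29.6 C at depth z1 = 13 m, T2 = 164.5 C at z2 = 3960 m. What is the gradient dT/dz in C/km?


dT = 164.5 - 29.6 = 134.9 C
dz = 3960 - 13 = 3947 m
gradient = dT/dz * 1000 = 134.9/3947 * 1000 = 34.1779 C/km

34.1779


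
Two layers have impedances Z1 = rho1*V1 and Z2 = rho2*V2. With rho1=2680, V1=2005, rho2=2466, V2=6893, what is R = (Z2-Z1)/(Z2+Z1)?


Z1 = 2680 * 2005 = 5373400
Z2 = 2466 * 6893 = 16998138
R = (16998138 - 5373400) / (16998138 + 5373400) = 11624738 / 22371538 = 0.5196

0.5196


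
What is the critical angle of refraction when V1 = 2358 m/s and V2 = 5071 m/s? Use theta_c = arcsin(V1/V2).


V1/V2 = 2358/5071 = 0.464997
theta_c = arcsin(0.464997) = 27.71 degrees

27.71


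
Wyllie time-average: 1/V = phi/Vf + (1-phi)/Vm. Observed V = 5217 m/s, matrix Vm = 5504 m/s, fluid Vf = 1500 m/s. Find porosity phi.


1/V - 1/Vm = 1/5217 - 1/5504 = 9.99e-06
1/Vf - 1/Vm = 1/1500 - 1/5504 = 0.00048498
phi = 9.99e-06 / 0.00048498 = 0.0206

0.0206


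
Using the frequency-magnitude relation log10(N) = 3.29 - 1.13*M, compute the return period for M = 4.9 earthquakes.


log10(N) = 3.29 - 1.13*4.9 = -2.247
N = 10^-2.247 = 0.005662
T = 1/N = 1/0.005662 = 176.6038 years

176.6038


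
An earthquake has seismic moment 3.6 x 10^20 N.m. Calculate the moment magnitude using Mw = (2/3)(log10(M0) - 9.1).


log10(M0) = log10(3.6 x 10^20) = 20.5563
Mw = 2/3 * (20.5563 - 9.1)
= 2/3 * 11.4563
= 7.64

7.64


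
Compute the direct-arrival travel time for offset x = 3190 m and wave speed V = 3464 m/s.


t = x / V
= 3190 / 3464
= 0.9209 s

0.9209


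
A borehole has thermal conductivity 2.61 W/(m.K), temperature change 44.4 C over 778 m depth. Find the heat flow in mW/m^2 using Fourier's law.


q = k * dT / dz * 1000
= 2.61 * 44.4 / 778 * 1000
= 0.148951 * 1000
= 148.9512 mW/m^2

148.9512


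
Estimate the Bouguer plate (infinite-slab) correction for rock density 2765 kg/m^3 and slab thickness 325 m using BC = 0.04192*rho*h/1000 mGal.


BC = 0.04192 * rho * h / 1000
= 0.04192 * 2765 * 325 / 1000
= 37.6704 mGal

37.6704


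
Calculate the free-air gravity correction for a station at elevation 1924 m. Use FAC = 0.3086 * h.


FAC = 0.3086 * h
= 0.3086 * 1924
= 593.7464 mGal

593.7464


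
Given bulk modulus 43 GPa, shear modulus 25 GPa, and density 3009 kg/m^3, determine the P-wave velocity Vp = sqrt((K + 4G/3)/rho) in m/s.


First compute the effective modulus:
K + 4G/3 = 43e9 + 4*25e9/3 = 76333333333.33 Pa
Then divide by density:
76333333333.33 / 3009 = 25368339.4262 Pa/(kg/m^3)
Take the square root:
Vp = sqrt(25368339.4262) = 5036.7 m/s

5036.7


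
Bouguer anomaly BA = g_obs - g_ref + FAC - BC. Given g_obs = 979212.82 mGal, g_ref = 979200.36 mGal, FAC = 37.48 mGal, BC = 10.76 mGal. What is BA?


BA = g_obs - g_ref + FAC - BC
= 979212.82 - 979200.36 + 37.48 - 10.76
= 39.18 mGal

39.18


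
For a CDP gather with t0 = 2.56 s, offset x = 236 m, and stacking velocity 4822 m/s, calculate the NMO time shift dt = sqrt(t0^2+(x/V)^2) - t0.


x/Vnmo = 236/4822 = 0.048942
(x/Vnmo)^2 = 0.002395
t0^2 = 6.5536
sqrt(6.5536 + 0.002395) = 2.560468
dt = 2.560468 - 2.56 = 0.000468

4.680000e-04


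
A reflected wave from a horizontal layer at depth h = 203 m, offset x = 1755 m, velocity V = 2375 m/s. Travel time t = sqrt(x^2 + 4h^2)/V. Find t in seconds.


x^2 + 4h^2 = 1755^2 + 4*203^2 = 3080025 + 164836 = 3244861
sqrt(3244861) = 1801.3498
t = 1801.3498 / 2375 = 0.7585 s

0.7585


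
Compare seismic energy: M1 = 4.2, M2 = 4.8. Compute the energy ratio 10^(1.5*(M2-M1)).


M2 - M1 = 4.8 - 4.2 = 0.6
1.5 * 0.6 = 0.9
ratio = 10^0.9 = 7.94

7.94


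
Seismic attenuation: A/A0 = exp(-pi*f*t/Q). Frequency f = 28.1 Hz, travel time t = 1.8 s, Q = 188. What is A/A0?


pi*f*t/Q = pi*28.1*1.8/188 = 0.845222
A/A0 = exp(-0.845222) = 0.429462

0.429462


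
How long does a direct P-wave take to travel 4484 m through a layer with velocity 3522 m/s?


t = x / V
= 4484 / 3522
= 1.2731 s

1.2731


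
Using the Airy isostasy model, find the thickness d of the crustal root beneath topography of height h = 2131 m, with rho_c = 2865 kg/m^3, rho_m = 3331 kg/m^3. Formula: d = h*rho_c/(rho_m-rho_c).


rho_m - rho_c = 3331 - 2865 = 466
d = 2131 * 2865 / 466
= 6105315 / 466
= 13101.53 m

13101.53


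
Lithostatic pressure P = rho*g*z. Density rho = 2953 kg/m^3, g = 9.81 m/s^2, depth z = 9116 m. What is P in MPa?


P = rho * g * z / 1e6
= 2953 * 9.81 * 9116 / 1e6
= 264080765.88 / 1e6
= 264.0808 MPa

264.0808


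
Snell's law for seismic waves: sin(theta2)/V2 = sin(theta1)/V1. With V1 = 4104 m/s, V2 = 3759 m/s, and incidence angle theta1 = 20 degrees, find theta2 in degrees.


sin(theta1) = sin(20 deg) = 0.34202
sin(theta2) = V2/V1 * sin(theta1) = 3759/4104 * 0.34202 = 0.313268
theta2 = arcsin(0.313268) = 18.2563 degrees

18.2563


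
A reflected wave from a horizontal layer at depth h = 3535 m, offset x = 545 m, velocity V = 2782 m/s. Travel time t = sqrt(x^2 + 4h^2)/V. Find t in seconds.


x^2 + 4h^2 = 545^2 + 4*3535^2 = 297025 + 49984900 = 50281925
sqrt(50281925) = 7090.9749
t = 7090.9749 / 2782 = 2.5489 s

2.5489


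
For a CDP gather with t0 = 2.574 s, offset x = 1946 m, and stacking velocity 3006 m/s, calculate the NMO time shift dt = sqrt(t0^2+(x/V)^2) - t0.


x/Vnmo = 1946/3006 = 0.647372
(x/Vnmo)^2 = 0.41909
t0^2 = 6.625476
sqrt(6.625476 + 0.41909) = 2.65416
dt = 2.65416 - 2.574 = 0.08016

0.08016


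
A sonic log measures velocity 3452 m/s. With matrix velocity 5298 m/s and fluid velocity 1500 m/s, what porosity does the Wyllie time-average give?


1/V - 1/Vm = 1/3452 - 1/5298 = 0.00010094
1/Vf - 1/Vm = 1/1500 - 1/5298 = 0.00047792
phi = 0.00010094 / 0.00047792 = 0.2112

0.2112


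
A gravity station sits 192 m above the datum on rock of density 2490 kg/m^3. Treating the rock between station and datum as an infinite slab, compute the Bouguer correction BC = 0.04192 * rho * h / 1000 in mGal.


BC = 0.04192 * rho * h / 1000
= 0.04192 * 2490 * 192 / 1000
= 20.0411 mGal

20.0411


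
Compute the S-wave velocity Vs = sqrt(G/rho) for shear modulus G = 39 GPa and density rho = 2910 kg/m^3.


Convert G to Pa: G = 39e9 Pa
Compute G/rho = 39e9 / 2910 = 13402061.8557
Vs = sqrt(13402061.8557) = 3660.88 m/s

3660.88


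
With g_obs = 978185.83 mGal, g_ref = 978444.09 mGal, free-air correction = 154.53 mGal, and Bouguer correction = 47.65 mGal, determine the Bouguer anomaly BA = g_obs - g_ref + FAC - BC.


BA = g_obs - g_ref + FAC - BC
= 978185.83 - 978444.09 + 154.53 - 47.65
= -151.38 mGal

-151.38


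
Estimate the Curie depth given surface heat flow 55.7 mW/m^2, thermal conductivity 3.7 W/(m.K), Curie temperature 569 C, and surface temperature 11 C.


T_Curie - T_surf = 569 - 11 = 558 C
Convert q to W/m^2: 55.7 mW/m^2 = 0.0557 W/m^2
d = 558 * 3.7 / 0.0557 = 37066.43 m

37066.43


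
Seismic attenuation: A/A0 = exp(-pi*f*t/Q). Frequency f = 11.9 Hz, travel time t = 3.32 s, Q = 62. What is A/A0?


pi*f*t/Q = pi*11.9*3.32/62 = 2.001904
A/A0 = exp(-2.001904) = 0.135078

0.135078


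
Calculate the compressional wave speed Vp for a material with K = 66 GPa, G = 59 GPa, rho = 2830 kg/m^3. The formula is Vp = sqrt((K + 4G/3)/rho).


First compute the effective modulus:
K + 4G/3 = 66e9 + 4*59e9/3 = 144666666666.67 Pa
Then divide by density:
144666666666.67 / 2830 = 51118963.4865 Pa/(kg/m^3)
Take the square root:
Vp = sqrt(51118963.4865) = 7149.75 m/s

7149.75


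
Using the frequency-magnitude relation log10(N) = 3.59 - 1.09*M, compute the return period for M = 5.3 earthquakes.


log10(N) = 3.59 - 1.09*5.3 = -2.187
N = 10^-2.187 = 0.006501
T = 1/N = 1/0.006501 = 153.8155 years

153.8155


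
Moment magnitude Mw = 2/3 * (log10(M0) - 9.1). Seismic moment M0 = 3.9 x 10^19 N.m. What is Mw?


log10(M0) = log10(3.9 x 10^19) = 19.5911
Mw = 2/3 * (19.5911 - 9.1)
= 2/3 * 10.4911
= 6.99

6.99


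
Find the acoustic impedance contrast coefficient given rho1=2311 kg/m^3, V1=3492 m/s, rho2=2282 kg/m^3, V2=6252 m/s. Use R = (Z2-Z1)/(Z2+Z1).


Z1 = 2311 * 3492 = 8070012
Z2 = 2282 * 6252 = 14267064
R = (14267064 - 8070012) / (14267064 + 8070012) = 6197052 / 22337076 = 0.2774

0.2774


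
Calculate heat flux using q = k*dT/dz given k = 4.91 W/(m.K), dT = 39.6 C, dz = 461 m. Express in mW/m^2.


q = k * dT / dz * 1000
= 4.91 * 39.6 / 461 * 1000
= 0.42177 * 1000
= 421.7701 mW/m^2

421.7701


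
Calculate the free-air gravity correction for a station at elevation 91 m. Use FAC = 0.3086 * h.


FAC = 0.3086 * h
= 0.3086 * 91
= 28.0826 mGal

28.0826


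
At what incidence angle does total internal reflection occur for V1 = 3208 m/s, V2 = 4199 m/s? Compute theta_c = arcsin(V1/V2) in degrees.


V1/V2 = 3208/4199 = 0.763991
theta_c = arcsin(0.763991) = 49.8173 degrees

49.8173


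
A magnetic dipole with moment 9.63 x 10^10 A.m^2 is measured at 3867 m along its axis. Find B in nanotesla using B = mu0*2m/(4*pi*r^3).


m = 9.63 x 10^10 = 96300000000 A.m^2
2m = 192600000000 A.m^2
r^3 = 3867^3 = 57825915363
B = (4pi*10^-7) * 192600000000 / (4*pi * 57825915363) * 1e9
= 242028.298033 / 726661883566.02 * 1e9
= 333.0687 nT

333.0687


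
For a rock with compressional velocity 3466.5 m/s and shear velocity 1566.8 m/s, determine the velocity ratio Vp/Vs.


Vp/Vs = 3466.5 / 1566.8
= 2.2125

2.2125


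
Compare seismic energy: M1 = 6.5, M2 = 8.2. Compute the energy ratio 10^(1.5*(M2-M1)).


M2 - M1 = 8.2 - 6.5 = 1.7
1.5 * 1.7 = 2.55
ratio = 10^2.55 = 354.81

354.81


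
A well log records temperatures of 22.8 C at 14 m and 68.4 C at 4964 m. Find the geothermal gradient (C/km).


dT = 68.4 - 22.8 = 45.6 C
dz = 4964 - 14 = 4950 m
gradient = dT/dz * 1000 = 45.6/4950 * 1000 = 9.2121 C/km

9.2121


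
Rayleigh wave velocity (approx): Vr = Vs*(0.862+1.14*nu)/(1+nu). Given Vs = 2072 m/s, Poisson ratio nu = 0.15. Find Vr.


Numerator factor = 0.862 + 1.14*0.15 = 1.033
Denominator = 1 + 0.15 = 1.15
Vr = 2072 * 1.033 / 1.15 = 1861.2 m/s

1861.2


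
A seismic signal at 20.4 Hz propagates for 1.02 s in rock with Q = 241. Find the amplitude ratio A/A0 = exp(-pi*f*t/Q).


pi*f*t/Q = pi*20.4*1.02/241 = 0.271246
A/A0 = exp(-0.271246) = 0.762429

0.762429


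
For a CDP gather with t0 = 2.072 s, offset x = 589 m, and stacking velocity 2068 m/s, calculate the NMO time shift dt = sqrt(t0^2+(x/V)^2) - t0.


x/Vnmo = 589/2068 = 0.284816
(x/Vnmo)^2 = 0.08112
t0^2 = 4.293184
sqrt(4.293184 + 0.08112) = 2.091484
dt = 2.091484 - 2.072 = 0.019484

0.019484


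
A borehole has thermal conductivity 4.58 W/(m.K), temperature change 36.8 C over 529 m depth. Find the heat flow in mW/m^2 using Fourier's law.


q = k * dT / dz * 1000
= 4.58 * 36.8 / 529 * 1000
= 0.318609 * 1000
= 318.6087 mW/m^2

318.6087


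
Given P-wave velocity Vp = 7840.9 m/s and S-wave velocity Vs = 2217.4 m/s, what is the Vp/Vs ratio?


Vp/Vs = 7840.9 / 2217.4
= 3.5361

3.5361


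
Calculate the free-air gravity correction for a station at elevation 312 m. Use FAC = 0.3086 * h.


FAC = 0.3086 * h
= 0.3086 * 312
= 96.2832 mGal

96.2832


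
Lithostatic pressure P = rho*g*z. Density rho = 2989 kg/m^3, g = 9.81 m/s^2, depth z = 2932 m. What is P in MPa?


P = rho * g * z / 1e6
= 2989 * 9.81 * 2932 / 1e6
= 85972367.88 / 1e6
= 85.9724 MPa

85.9724


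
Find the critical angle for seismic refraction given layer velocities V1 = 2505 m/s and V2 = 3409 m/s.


V1/V2 = 2505/3409 = 0.73482
theta_c = arcsin(0.73482) = 47.292 degrees

47.292


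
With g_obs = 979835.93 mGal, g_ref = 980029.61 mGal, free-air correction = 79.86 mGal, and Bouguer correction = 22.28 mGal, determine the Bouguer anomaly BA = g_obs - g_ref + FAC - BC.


BA = g_obs - g_ref + FAC - BC
= 979835.93 - 980029.61 + 79.86 - 22.28
= -136.1 mGal

-136.1


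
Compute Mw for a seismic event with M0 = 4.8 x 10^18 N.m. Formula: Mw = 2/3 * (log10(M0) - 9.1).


log10(M0) = log10(4.8 x 10^18) = 18.6812
Mw = 2/3 * (18.6812 - 9.1)
= 2/3 * 9.5812
= 6.39

6.39


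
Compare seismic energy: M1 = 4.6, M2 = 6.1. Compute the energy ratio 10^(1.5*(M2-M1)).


M2 - M1 = 6.1 - 4.6 = 1.5
1.5 * 1.5 = 2.25
ratio = 10^2.25 = 177.83

177.83


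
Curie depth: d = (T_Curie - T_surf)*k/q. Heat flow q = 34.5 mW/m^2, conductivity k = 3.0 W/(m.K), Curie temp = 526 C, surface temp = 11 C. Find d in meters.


T_Curie - T_surf = 526 - 11 = 515 C
Convert q to W/m^2: 34.5 mW/m^2 = 0.0345 W/m^2
d = 515 * 3.0 / 0.0345 = 44782.61 m

44782.61


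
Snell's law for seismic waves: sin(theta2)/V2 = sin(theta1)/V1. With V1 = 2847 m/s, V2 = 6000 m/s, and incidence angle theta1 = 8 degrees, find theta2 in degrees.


sin(theta1) = sin(8 deg) = 0.139173
sin(theta2) = V2/V1 * sin(theta1) = 6000/2847 * 0.139173 = 0.293305
theta2 = arcsin(0.293305) = 17.0559 degrees

17.0559


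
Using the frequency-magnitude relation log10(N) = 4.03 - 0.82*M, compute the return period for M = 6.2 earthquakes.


log10(N) = 4.03 - 0.82*6.2 = -1.054
N = 10^-1.054 = 0.088308
T = 1/N = 1/0.088308 = 11.324 years

11.324


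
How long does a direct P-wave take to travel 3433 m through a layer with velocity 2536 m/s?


t = x / V
= 3433 / 2536
= 1.3537 s

1.3537


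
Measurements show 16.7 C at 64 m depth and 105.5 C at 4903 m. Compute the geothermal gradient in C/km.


dT = 105.5 - 16.7 = 88.8 C
dz = 4903 - 64 = 4839 m
gradient = dT/dz * 1000 = 88.8/4839 * 1000 = 18.3509 C/km

18.3509


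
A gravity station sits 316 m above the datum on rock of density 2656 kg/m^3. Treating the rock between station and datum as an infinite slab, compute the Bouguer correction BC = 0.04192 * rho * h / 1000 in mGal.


BC = 0.04192 * rho * h / 1000
= 0.04192 * 2656 * 316 / 1000
= 35.1833 mGal

35.1833


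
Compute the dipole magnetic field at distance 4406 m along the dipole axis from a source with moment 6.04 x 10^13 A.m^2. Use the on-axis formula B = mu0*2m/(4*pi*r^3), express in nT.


m = 6.04 x 10^13 = 60400000000000 A.m^2
2m = 120800000000000 A.m^2
r^3 = 4406^3 = 85532955416
B = (4pi*10^-7) * 120800000000000 / (4*pi * 85532955416) * 1e9
= 151801757.021459 / 1074838817498.92 * 1e9
= 141232.1127 nT

141232.1127


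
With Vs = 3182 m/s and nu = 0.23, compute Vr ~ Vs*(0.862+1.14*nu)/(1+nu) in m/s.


Numerator factor = 0.862 + 1.14*0.23 = 1.1242
Denominator = 1 + 0.23 = 1.23
Vr = 3182 * 1.1242 / 1.23 = 2908.3 m/s

2908.3


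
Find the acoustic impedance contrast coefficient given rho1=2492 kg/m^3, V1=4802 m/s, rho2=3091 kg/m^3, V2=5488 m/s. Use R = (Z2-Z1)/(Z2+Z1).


Z1 = 2492 * 4802 = 11966584
Z2 = 3091 * 5488 = 16963408
R = (16963408 - 11966584) / (16963408 + 11966584) = 4996824 / 28929992 = 0.1727

0.1727


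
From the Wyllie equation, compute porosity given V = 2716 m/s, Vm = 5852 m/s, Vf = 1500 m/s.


1/V - 1/Vm = 1/2716 - 1/5852 = 0.00019731
1/Vf - 1/Vm = 1/1500 - 1/5852 = 0.00049578
phi = 0.00019731 / 0.00049578 = 0.398

0.398


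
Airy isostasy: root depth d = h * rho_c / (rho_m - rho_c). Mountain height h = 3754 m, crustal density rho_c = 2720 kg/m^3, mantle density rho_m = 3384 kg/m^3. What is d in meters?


rho_m - rho_c = 3384 - 2720 = 664
d = 3754 * 2720 / 664
= 10210880 / 664
= 15377.83 m

15377.83


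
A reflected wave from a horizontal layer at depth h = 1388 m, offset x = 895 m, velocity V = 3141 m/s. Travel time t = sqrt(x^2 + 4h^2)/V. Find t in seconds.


x^2 + 4h^2 = 895^2 + 4*1388^2 = 801025 + 7706176 = 8507201
sqrt(8507201) = 2916.7106
t = 2916.7106 / 3141 = 0.9286 s

0.9286


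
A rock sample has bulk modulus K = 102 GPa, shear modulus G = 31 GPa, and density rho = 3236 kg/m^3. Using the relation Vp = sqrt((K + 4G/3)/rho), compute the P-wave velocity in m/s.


First compute the effective modulus:
K + 4G/3 = 102e9 + 4*31e9/3 = 143333333333.33 Pa
Then divide by density:
143333333333.33 / 3236 = 44293366.2958 Pa/(kg/m^3)
Take the square root:
Vp = sqrt(44293366.2958) = 6655.33 m/s

6655.33


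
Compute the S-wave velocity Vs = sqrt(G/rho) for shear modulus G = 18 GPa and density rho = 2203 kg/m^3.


Convert G to Pa: G = 18e9 Pa
Compute G/rho = 18e9 / 2203 = 8170676.3504
Vs = sqrt(8170676.3504) = 2858.44 m/s

2858.44


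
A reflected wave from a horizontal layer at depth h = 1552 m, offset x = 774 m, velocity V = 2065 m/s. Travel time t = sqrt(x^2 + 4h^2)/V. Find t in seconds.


x^2 + 4h^2 = 774^2 + 4*1552^2 = 599076 + 9634816 = 10233892
sqrt(10233892) = 3199.0455
t = 3199.0455 / 2065 = 1.5492 s

1.5492


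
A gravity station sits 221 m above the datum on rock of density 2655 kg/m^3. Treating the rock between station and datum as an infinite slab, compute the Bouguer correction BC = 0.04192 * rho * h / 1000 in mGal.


BC = 0.04192 * rho * h / 1000
= 0.04192 * 2655 * 221 / 1000
= 24.5968 mGal

24.5968


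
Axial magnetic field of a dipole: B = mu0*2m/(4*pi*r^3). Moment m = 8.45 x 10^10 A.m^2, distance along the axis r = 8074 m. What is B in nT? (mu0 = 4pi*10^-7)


m = 8.45 x 10^10 = 84500000000 A.m^2
2m = 169000000000 A.m^2
r^3 = 8074^3 = 526339829224
B = (4pi*10^-7) * 169000000000 / (4*pi * 526339829224) * 1e9
= 212371.663383 / 6614181363127.3 * 1e9
= 32.1085 nT

32.1085


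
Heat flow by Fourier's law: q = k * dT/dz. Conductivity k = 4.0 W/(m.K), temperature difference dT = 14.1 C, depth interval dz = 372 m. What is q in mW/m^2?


q = k * dT / dz * 1000
= 4.0 * 14.1 / 372 * 1000
= 0.151613 * 1000
= 151.6129 mW/m^2

151.6129


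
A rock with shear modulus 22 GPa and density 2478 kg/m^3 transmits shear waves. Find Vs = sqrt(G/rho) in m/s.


Convert G to Pa: G = 22e9 Pa
Compute G/rho = 22e9 / 2478 = 8878127.5222
Vs = sqrt(8878127.5222) = 2979.62 m/s

2979.62


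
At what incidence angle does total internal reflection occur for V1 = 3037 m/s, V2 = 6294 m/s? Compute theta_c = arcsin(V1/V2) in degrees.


V1/V2 = 3037/6294 = 0.482523
theta_c = arcsin(0.482523) = 28.8503 degrees

28.8503


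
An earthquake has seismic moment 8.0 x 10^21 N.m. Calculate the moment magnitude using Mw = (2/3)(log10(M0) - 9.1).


log10(M0) = log10(8.0 x 10^21) = 21.9031
Mw = 2/3 * (21.9031 - 9.1)
= 2/3 * 12.8031
= 8.54

8.54


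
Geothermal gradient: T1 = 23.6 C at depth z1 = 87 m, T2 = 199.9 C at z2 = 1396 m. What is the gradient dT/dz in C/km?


dT = 199.9 - 23.6 = 176.3 C
dz = 1396 - 87 = 1309 m
gradient = dT/dz * 1000 = 176.3/1309 * 1000 = 134.683 C/km

134.683


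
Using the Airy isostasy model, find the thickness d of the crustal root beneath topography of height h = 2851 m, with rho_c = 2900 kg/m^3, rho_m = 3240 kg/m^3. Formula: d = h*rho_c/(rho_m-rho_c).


rho_m - rho_c = 3240 - 2900 = 340
d = 2851 * 2900 / 340
= 8267900 / 340
= 24317.35 m

24317.35


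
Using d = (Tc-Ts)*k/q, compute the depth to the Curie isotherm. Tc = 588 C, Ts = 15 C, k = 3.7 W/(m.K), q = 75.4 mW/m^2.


T_Curie - T_surf = 588 - 15 = 573 C
Convert q to W/m^2: 75.4 mW/m^2 = 0.0754 W/m^2
d = 573 * 3.7 / 0.0754 = 28118.04 m

28118.04


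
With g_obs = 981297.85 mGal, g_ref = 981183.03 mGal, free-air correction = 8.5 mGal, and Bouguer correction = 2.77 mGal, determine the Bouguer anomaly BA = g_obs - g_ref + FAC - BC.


BA = g_obs - g_ref + FAC - BC
= 981297.85 - 981183.03 + 8.5 - 2.77
= 120.55 mGal

120.55


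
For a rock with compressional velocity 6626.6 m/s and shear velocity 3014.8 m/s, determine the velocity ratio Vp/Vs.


Vp/Vs = 6626.6 / 3014.8
= 2.198

2.198


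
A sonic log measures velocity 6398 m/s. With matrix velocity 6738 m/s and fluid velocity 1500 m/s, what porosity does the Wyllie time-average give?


1/V - 1/Vm = 1/6398 - 1/6738 = 7.89e-06
1/Vf - 1/Vm = 1/1500 - 1/6738 = 0.00051825
phi = 7.89e-06 / 0.00051825 = 0.0152

0.0152


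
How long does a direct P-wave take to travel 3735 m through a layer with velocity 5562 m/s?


t = x / V
= 3735 / 5562
= 0.6715 s

0.6715


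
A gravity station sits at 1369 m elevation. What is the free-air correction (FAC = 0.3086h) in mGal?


FAC = 0.3086 * h
= 0.3086 * 1369
= 422.4734 mGal

422.4734


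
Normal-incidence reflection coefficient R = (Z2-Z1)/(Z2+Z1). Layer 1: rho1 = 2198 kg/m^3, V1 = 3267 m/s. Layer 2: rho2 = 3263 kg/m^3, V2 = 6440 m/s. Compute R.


Z1 = 2198 * 3267 = 7180866
Z2 = 3263 * 6440 = 21013720
R = (21013720 - 7180866) / (21013720 + 7180866) = 13832854 / 28194586 = 0.4906

0.4906


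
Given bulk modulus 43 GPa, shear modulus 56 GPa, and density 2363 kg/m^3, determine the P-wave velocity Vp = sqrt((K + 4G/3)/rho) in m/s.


First compute the effective modulus:
K + 4G/3 = 43e9 + 4*56e9/3 = 117666666666.67 Pa
Then divide by density:
117666666666.67 / 2363 = 49795457.7514 Pa/(kg/m^3)
Take the square root:
Vp = sqrt(49795457.7514) = 7056.59 m/s

7056.59


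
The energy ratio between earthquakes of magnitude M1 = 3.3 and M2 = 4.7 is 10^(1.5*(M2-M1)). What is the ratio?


M2 - M1 = 4.7 - 3.3 = 1.4
1.5 * 1.4 = 2.1
ratio = 10^2.1 = 125.89

125.89


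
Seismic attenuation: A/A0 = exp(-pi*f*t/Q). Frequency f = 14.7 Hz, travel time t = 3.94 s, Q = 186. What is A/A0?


pi*f*t/Q = pi*14.7*3.94/186 = 0.978251
A/A0 = exp(-0.978251) = 0.375968

0.375968


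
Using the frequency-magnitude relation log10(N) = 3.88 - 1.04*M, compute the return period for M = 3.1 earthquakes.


log10(N) = 3.88 - 1.04*3.1 = 0.656
N = 10^0.656 = 4.528976
T = 1/N = 1/4.528976 = 0.2208 years

0.2208


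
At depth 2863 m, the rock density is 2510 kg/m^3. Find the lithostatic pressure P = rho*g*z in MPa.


P = rho * g * z / 1e6
= 2510 * 9.81 * 2863 / 1e6
= 70495935.3 / 1e6
= 70.4959 MPa

70.4959


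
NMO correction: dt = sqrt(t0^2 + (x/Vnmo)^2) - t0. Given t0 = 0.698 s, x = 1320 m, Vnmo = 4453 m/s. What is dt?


x/Vnmo = 1320/4453 = 0.296429
(x/Vnmo)^2 = 0.08787
t0^2 = 0.487204
sqrt(0.487204 + 0.08787) = 0.758337
dt = 0.758337 - 0.698 = 0.060337

0.060337


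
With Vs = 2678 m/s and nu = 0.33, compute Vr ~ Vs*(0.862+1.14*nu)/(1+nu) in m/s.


Numerator factor = 0.862 + 1.14*0.33 = 1.2382
Denominator = 1 + 0.33 = 1.33
Vr = 2678 * 1.2382 / 1.33 = 2493.16 m/s

2493.16


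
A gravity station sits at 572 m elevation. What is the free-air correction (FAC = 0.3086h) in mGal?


FAC = 0.3086 * h
= 0.3086 * 572
= 176.5192 mGal

176.5192


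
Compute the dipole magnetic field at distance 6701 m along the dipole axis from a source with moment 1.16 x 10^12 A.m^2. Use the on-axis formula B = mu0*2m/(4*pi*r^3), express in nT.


m = 1.16 x 10^12 = 1160000000000 A.m^2
2m = 2320000000000 A.m^2
r^3 = 6701^3 = 300897690101
B = (4pi*10^-7) * 2320000000000 / (4*pi * 300897690101) * 1e9
= 2915397.982531 / 3781191890813.76 * 1e9
= 771.0262 nT

771.0262


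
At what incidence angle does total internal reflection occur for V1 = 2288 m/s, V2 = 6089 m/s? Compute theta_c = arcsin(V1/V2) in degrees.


V1/V2 = 2288/6089 = 0.37576
theta_c = arcsin(0.37576) = 22.0713 degrees

22.0713


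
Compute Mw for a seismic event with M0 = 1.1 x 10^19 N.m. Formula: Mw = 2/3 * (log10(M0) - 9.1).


log10(M0) = log10(1.1 x 10^19) = 19.0414
Mw = 2/3 * (19.0414 - 9.1)
= 2/3 * 9.9414
= 6.63

6.63


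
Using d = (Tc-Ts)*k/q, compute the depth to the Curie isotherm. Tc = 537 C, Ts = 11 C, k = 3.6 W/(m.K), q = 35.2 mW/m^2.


T_Curie - T_surf = 537 - 11 = 526 C
Convert q to W/m^2: 35.2 mW/m^2 = 0.0352 W/m^2
d = 526 * 3.6 / 0.0352 = 53795.45 m

53795.45


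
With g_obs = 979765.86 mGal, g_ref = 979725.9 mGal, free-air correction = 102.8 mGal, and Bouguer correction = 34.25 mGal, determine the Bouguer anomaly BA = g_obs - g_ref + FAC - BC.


BA = g_obs - g_ref + FAC - BC
= 979765.86 - 979725.9 + 102.8 - 34.25
= 108.51 mGal

108.51


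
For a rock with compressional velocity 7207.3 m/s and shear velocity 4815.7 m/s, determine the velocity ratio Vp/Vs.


Vp/Vs = 7207.3 / 4815.7
= 1.4966

1.4966


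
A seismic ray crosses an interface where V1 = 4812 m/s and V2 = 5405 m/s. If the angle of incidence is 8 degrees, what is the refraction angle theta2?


sin(theta1) = sin(8 deg) = 0.139173
sin(theta2) = V2/V1 * sin(theta1) = 5405/4812 * 0.139173 = 0.156324
theta2 = arcsin(0.156324) = 8.9936 degrees

8.9936


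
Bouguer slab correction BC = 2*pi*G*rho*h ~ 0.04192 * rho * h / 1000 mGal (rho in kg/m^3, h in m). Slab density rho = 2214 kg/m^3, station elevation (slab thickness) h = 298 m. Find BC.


BC = 0.04192 * rho * h / 1000
= 0.04192 * 2214 * 298 / 1000
= 27.6576 mGal

27.6576


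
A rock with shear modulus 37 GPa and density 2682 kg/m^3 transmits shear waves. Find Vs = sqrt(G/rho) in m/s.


Convert G to Pa: G = 37e9 Pa
Compute G/rho = 37e9 / 2682 = 13795674.8695
Vs = sqrt(13795674.8695) = 3714.25 m/s

3714.25


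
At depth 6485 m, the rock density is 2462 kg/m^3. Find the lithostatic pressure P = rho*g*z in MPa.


P = rho * g * z / 1e6
= 2462 * 9.81 * 6485 / 1e6
= 156627146.7 / 1e6
= 156.6271 MPa

156.6271


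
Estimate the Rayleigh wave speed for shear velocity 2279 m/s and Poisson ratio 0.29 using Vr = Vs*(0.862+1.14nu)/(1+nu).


Numerator factor = 0.862 + 1.14*0.29 = 1.1926
Denominator = 1 + 0.29 = 1.29
Vr = 2279 * 1.1926 / 1.29 = 2106.93 m/s

2106.93


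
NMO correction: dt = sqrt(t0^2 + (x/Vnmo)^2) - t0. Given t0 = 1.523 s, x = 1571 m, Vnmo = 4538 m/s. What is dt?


x/Vnmo = 1571/4538 = 0.346188
(x/Vnmo)^2 = 0.119846
t0^2 = 2.319529
sqrt(2.319529 + 0.119846) = 1.56185
dt = 1.56185 - 1.523 = 0.03885

0.03885


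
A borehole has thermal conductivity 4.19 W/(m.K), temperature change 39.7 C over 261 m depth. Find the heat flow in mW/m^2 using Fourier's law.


q = k * dT / dz * 1000
= 4.19 * 39.7 / 261 * 1000
= 0.63733 * 1000
= 637.3295 mW/m^2

637.3295


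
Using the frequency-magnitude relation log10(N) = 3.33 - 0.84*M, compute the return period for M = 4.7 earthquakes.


log10(N) = 3.33 - 0.84*4.7 = -0.618
N = 10^-0.618 = 0.240991
T = 1/N = 1/0.240991 = 4.1495 years

4.1495


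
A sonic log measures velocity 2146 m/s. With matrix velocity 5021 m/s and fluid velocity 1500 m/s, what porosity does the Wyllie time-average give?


1/V - 1/Vm = 1/2146 - 1/5021 = 0.00026682
1/Vf - 1/Vm = 1/1500 - 1/5021 = 0.0004675
phi = 0.00026682 / 0.0004675 = 0.5707

0.5707


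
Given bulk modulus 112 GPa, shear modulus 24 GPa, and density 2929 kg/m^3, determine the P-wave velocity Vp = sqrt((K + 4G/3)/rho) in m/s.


First compute the effective modulus:
K + 4G/3 = 112e9 + 4*24e9/3 = 144000000000.0 Pa
Then divide by density:
144000000000.0 / 2929 = 49163537.0434 Pa/(kg/m^3)
Take the square root:
Vp = sqrt(49163537.0434) = 7011.67 m/s

7011.67


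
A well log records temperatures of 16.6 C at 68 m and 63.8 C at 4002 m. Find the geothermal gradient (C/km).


dT = 63.8 - 16.6 = 47.2 C
dz = 4002 - 68 = 3934 m
gradient = dT/dz * 1000 = 47.2/3934 * 1000 = 11.998 C/km

11.998


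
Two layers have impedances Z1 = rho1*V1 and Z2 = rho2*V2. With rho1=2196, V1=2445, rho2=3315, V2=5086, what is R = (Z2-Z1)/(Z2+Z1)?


Z1 = 2196 * 2445 = 5369220
Z2 = 3315 * 5086 = 16860090
R = (16860090 - 5369220) / (16860090 + 5369220) = 11490870 / 22229310 = 0.5169

0.5169


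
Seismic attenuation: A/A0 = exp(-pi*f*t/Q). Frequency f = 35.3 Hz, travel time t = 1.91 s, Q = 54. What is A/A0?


pi*f*t/Q = pi*35.3*1.91/54 = 3.922511
A/A0 = exp(-3.922511) = 0.019791

0.019791


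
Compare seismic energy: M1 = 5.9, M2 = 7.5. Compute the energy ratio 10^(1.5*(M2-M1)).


M2 - M1 = 7.5 - 5.9 = 1.6
1.5 * 1.6 = 2.4
ratio = 10^2.4 = 251.19

251.19


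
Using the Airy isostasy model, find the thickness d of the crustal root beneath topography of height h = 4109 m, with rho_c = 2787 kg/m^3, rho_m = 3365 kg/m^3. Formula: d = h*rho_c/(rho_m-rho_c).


rho_m - rho_c = 3365 - 2787 = 578
d = 4109 * 2787 / 578
= 11451783 / 578
= 19812.77 m

19812.77


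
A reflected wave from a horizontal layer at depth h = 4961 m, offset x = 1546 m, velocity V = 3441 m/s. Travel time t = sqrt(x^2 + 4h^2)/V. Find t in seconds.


x^2 + 4h^2 = 1546^2 + 4*4961^2 = 2390116 + 98446084 = 100836200
sqrt(100836200) = 10041.723
t = 10041.723 / 3441 = 2.9183 s

2.9183


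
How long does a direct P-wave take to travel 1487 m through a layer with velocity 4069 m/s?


t = x / V
= 1487 / 4069
= 0.3654 s

0.3654


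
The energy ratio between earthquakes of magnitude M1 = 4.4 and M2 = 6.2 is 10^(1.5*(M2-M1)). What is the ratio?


M2 - M1 = 6.2 - 4.4 = 1.8
1.5 * 1.8 = 2.7
ratio = 10^2.7 = 501.19

501.19


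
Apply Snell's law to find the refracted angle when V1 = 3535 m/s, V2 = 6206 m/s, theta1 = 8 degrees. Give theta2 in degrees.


sin(theta1) = sin(8 deg) = 0.139173
sin(theta2) = V2/V1 * sin(theta1) = 6206/3535 * 0.139173 = 0.24433
theta2 = arcsin(0.24433) = 14.1423 degrees

14.1423


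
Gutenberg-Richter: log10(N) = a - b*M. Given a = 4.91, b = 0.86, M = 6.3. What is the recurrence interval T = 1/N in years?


log10(N) = 4.91 - 0.86*6.3 = -0.508
N = 10^-0.508 = 0.310456
T = 1/N = 1/0.310456 = 3.2211 years

3.2211


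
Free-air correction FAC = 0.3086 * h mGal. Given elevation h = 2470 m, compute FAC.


FAC = 0.3086 * h
= 0.3086 * 2470
= 762.242 mGal

762.242


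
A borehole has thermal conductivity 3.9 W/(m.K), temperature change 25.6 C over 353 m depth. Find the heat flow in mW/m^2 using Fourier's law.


q = k * dT / dz * 1000
= 3.9 * 25.6 / 353 * 1000
= 0.282833 * 1000
= 282.8329 mW/m^2

282.8329


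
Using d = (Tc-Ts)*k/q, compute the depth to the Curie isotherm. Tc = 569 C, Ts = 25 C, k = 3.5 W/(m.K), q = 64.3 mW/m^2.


T_Curie - T_surf = 569 - 25 = 544 C
Convert q to W/m^2: 64.3 mW/m^2 = 0.0643 W/m^2
d = 544 * 3.5 / 0.0643 = 29611.2 m

29611.2


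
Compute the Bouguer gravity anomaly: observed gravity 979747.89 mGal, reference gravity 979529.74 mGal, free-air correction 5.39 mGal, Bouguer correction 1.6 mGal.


BA = g_obs - g_ref + FAC - BC
= 979747.89 - 979529.74 + 5.39 - 1.6
= 221.94 mGal

221.94


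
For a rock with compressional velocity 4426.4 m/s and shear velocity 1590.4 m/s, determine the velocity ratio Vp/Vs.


Vp/Vs = 4426.4 / 1590.4
= 2.7832

2.7832


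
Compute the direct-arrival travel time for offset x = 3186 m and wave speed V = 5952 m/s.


t = x / V
= 3186 / 5952
= 0.5353 s

0.5353


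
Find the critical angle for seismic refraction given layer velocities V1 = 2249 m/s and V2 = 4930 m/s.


V1/V2 = 2249/4930 = 0.456187
theta_c = arcsin(0.456187) = 27.1413 degrees

27.1413


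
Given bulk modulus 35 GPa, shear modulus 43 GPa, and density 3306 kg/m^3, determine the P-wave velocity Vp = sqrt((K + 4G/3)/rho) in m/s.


First compute the effective modulus:
K + 4G/3 = 35e9 + 4*43e9/3 = 92333333333.33 Pa
Then divide by density:
92333333333.33 / 3306 = 27929017.9472 Pa/(kg/m^3)
Take the square root:
Vp = sqrt(27929017.9472) = 5284.79 m/s

5284.79


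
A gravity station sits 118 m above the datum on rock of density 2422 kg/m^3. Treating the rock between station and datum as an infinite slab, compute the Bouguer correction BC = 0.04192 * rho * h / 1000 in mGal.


BC = 0.04192 * rho * h / 1000
= 0.04192 * 2422 * 118 / 1000
= 11.9806 mGal

11.9806


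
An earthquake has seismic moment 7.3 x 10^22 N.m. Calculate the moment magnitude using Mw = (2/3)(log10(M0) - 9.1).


log10(M0) = log10(7.3 x 10^22) = 22.8633
Mw = 2/3 * (22.8633 - 9.1)
= 2/3 * 13.7633
= 9.18

9.18


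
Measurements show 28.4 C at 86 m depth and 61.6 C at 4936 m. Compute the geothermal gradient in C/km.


dT = 61.6 - 28.4 = 33.2 C
dz = 4936 - 86 = 4850 m
gradient = dT/dz * 1000 = 33.2/4850 * 1000 = 6.8454 C/km

6.8454


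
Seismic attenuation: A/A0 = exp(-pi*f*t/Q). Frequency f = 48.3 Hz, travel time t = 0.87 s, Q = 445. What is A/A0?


pi*f*t/Q = pi*48.3*0.87/445 = 0.296658
A/A0 = exp(-0.296658) = 0.743298

0.743298


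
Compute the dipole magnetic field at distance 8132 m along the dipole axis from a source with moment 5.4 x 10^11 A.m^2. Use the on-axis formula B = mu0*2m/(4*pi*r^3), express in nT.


m = 5.4 x 10^11 = 540000000000 A.m^2
2m = 1080000000000 A.m^2
r^3 = 8132^3 = 537764475968
B = (4pi*10^-7) * 1080000000000 / (4*pi * 537764475968) * 1e9
= 1357168.026351 / 6757747708250.53 * 1e9
= 200.8314 nT

200.8314


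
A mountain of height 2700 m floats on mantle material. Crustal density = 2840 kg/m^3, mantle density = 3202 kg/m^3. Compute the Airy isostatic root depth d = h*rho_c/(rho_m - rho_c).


rho_m - rho_c = 3202 - 2840 = 362
d = 2700 * 2840 / 362
= 7668000 / 362
= 21182.32 m

21182.32


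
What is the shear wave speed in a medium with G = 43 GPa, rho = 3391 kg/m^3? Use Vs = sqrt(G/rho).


Convert G to Pa: G = 43e9 Pa
Compute G/rho = 43e9 / 3391 = 12680625.1843
Vs = sqrt(12680625.1843) = 3560.99 m/s

3560.99


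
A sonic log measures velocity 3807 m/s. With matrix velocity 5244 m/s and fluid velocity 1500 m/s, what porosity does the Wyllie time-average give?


1/V - 1/Vm = 1/3807 - 1/5244 = 7.198e-05
1/Vf - 1/Vm = 1/1500 - 1/5244 = 0.00047597
phi = 7.198e-05 / 0.00047597 = 0.1512

0.1512


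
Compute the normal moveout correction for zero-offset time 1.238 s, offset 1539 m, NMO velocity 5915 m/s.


x/Vnmo = 1539/5915 = 0.260186
(x/Vnmo)^2 = 0.067697
t0^2 = 1.532644
sqrt(1.532644 + 0.067697) = 1.265046
dt = 1.265046 - 1.238 = 0.027046

0.027046


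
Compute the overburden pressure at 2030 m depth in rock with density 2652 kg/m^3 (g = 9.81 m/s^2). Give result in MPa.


P = rho * g * z / 1e6
= 2652 * 9.81 * 2030 / 1e6
= 52812723.6 / 1e6
= 52.8127 MPa

52.8127


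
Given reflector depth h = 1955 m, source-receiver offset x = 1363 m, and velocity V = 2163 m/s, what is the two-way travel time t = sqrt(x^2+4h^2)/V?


x^2 + 4h^2 = 1363^2 + 4*1955^2 = 1857769 + 15288100 = 17145869
sqrt(17145869) = 4140.7571
t = 4140.7571 / 2163 = 1.9144 s

1.9144


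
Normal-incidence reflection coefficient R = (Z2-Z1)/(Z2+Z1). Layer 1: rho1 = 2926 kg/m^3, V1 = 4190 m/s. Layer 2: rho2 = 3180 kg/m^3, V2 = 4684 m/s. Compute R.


Z1 = 2926 * 4190 = 12259940
Z2 = 3180 * 4684 = 14895120
R = (14895120 - 12259940) / (14895120 + 12259940) = 2635180 / 27155060 = 0.097

0.097


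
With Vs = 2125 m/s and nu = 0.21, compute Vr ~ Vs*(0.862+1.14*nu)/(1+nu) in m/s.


Numerator factor = 0.862 + 1.14*0.21 = 1.1014
Denominator = 1 + 0.21 = 1.21
Vr = 2125 * 1.1014 / 1.21 = 1934.28 m/s

1934.28


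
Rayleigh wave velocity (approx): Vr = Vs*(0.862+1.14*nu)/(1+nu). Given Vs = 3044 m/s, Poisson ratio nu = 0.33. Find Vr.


Numerator factor = 0.862 + 1.14*0.33 = 1.2382
Denominator = 1 + 0.33 = 1.33
Vr = 3044 * 1.2382 / 1.33 = 2833.9 m/s

2833.9


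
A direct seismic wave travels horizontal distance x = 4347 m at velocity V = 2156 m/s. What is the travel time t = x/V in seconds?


t = x / V
= 4347 / 2156
= 2.0162 s

2.0162


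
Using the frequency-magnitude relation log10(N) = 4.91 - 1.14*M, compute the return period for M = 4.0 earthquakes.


log10(N) = 4.91 - 1.14*4.0 = 0.35
N = 10^0.35 = 2.238721
T = 1/N = 1/2.238721 = 0.4467 years

0.4467


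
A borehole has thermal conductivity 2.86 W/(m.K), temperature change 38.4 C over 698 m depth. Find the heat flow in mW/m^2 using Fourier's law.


q = k * dT / dz * 1000
= 2.86 * 38.4 / 698 * 1000
= 0.157341 * 1000
= 157.341 mW/m^2

157.341


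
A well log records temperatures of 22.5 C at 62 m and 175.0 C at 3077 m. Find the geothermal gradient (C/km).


dT = 175.0 - 22.5 = 152.5 C
dz = 3077 - 62 = 3015 m
gradient = dT/dz * 1000 = 152.5/3015 * 1000 = 50.5804 C/km

50.5804


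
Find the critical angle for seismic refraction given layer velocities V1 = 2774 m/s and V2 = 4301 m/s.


V1/V2 = 2774/4301 = 0.644966
theta_c = arcsin(0.644966) = 40.1631 degrees

40.1631


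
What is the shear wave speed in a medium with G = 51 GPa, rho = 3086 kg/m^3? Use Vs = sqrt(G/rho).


Convert G to Pa: G = 51e9 Pa
Compute G/rho = 51e9 / 3086 = 16526247.5697
Vs = sqrt(16526247.5697) = 4065.25 m/s

4065.25


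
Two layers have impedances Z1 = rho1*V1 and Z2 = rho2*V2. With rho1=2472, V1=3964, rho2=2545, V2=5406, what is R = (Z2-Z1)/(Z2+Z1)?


Z1 = 2472 * 3964 = 9799008
Z2 = 2545 * 5406 = 13758270
R = (13758270 - 9799008) / (13758270 + 9799008) = 3959262 / 23557278 = 0.1681

0.1681


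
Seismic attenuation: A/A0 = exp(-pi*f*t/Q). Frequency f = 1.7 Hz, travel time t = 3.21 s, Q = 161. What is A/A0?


pi*f*t/Q = pi*1.7*3.21/161 = 0.106482
A/A0 = exp(-0.106482) = 0.898991

0.898991


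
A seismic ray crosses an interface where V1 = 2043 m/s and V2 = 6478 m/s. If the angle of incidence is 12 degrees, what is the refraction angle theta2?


sin(theta1) = sin(12 deg) = 0.207912
sin(theta2) = V2/V1 * sin(theta1) = 6478/2043 * 0.207912 = 0.659252
theta2 = arcsin(0.659252) = 41.2429 degrees

41.2429


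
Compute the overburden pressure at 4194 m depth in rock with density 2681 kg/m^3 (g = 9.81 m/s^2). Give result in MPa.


P = rho * g * z / 1e6
= 2681 * 9.81 * 4194 / 1e6
= 110304758.34 / 1e6
= 110.3048 MPa

110.3048
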